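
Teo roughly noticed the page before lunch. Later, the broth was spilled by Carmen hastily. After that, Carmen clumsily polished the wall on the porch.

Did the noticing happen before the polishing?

yes

The narrative orders the noticing before the polishing.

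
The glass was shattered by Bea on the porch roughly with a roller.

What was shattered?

the glass

'the glass' marks the patient of the shattering event.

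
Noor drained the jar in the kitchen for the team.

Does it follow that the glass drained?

no

Nothing is said about any glass; only the jar is affected.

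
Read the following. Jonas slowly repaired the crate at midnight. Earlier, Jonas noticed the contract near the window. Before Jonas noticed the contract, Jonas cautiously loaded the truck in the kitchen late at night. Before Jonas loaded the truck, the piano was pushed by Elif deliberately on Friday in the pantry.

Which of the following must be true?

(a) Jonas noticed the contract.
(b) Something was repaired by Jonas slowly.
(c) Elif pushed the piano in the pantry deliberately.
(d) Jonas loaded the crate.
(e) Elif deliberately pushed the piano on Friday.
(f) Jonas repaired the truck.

(a), (b), (c), (e)

(a) Entailed — every conjunct here is already in the original noticing event.
(b) Entailed — dropping 'at midnight' and generalizing the patient leaves a sub-description the original still satisfies.
(c) Entailed — the original entails any weakening of itself; this just drops 'on Friday'.
(d) Not entailed — Jonas loaded the truck, not the crate; the crate belongs to the repairing event.
(e) Entailed — the original entails any weakening of itself; this just drops 'in the pantry'.
(f) Not entailed — Jonas repaired the crate, not the truck; the truck belongs to the loading event.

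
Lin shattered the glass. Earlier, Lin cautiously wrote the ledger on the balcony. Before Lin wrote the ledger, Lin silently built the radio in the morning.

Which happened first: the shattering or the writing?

The connectives place the writing before the shattering.

the writing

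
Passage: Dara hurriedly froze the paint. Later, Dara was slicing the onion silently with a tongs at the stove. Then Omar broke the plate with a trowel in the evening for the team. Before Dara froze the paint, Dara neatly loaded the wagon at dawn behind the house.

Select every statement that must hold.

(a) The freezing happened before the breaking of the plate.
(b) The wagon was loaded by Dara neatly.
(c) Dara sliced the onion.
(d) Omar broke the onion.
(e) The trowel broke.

(a) Entailed — the narrative places the freezing before the breaking.
(b) Entailed — every conjunct here is already in the original loading event.
(c) Not entailed — 'was slicing' is progressive on an accomplishment; it does not entail the completed 'sliced'.
(d) Not entailed — Omar broke the plate, not the onion; the onion belongs to the slicing event.
(e) Not entailed — the plate is what broke, not the trowel.

(a), (b)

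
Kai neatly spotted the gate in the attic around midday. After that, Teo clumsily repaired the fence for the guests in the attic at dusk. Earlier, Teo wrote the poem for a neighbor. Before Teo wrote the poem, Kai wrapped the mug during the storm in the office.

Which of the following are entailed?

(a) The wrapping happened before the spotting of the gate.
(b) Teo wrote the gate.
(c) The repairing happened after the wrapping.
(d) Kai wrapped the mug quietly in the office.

(c)

(a) Not entailed — the narrative doesn't order the wrapping relative to the spotting.
(b) Not entailed — Teo wrote the poem, not the gate; the gate belongs to the spotting event.
(c) Entailed — the narrative places the wrapping before the repairing.
(d) Not entailed — 'quietly' adds information not in the original event.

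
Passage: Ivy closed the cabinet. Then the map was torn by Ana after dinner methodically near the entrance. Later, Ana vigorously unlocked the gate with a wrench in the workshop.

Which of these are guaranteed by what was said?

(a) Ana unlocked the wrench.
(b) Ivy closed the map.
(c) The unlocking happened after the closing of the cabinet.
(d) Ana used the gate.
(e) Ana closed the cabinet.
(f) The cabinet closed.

(c), (f)

(a) Not entailed — the wrench is the instrument, not what was unlocked.
(b) Not entailed — Ivy closed the cabinet, not the map; the map belongs to the tearing event.
(c) Entailed — the narrative places the closing before the unlocking.
(d) Not entailed — the gate is the patient, not an instrument — Ana used a wrench.
(e) Not entailed — the passage has Ivy closing the cabinet, not Ana.
(f) Entailed — 'Ivy closed the cabinet' is causative; it entails the inchoative 'the cabinet closed'.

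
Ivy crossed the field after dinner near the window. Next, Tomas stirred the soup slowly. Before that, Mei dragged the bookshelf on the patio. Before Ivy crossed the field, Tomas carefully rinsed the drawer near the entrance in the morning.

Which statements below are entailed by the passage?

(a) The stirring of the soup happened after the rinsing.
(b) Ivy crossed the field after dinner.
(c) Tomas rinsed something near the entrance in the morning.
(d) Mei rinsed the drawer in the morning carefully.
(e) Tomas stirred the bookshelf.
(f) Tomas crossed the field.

(a), (b), (c)

(a) Entailed — the narrative places the rinsing before the stirring.
(b) Entailed — this follows by dropping conjuncts from the crossing event's description.
(c) Entailed — every conjunct here is already in the original rinsing event.
(d) Not entailed — the passage has Tomas rinsing the drawer, not Mei.
(e) Not entailed — Tomas stirred the soup, not the bookshelf; the bookshelf belongs to the dragging event.
(f) Not entailed — the passage has Ivy crossing the field, not Tomas.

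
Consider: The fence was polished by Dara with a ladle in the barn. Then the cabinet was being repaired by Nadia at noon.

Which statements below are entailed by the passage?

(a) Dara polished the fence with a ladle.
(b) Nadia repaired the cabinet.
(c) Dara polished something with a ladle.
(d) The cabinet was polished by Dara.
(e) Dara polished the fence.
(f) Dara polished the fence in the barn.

(a), (c), (e), (f)

(a) Entailed — this follows by dropping conjuncts from the polishing event's description.
(b) Not entailed — 'was repairing' is progressive on an accomplishment; it does not entail the completed 'repaired'.
(c) Entailed — dropping 'in the barn' and generalizing the patient leaves a sub-description the original still satisfies.
(d) Not entailed — Dara polished the fence, not the cabinet; the cabinet belongs to the repairing event.
(e) Entailed — the original entails any weakening of itself; this just drops 'with a ladle', 'in the barn'.
(f) Entailed — every conjunct here is already in the original polishing event.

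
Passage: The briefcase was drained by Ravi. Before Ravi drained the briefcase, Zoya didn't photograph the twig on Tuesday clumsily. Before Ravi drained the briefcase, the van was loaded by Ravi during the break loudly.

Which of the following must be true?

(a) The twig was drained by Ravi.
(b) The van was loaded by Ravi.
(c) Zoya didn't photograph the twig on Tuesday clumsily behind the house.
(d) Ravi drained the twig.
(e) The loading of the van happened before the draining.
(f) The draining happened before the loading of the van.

(a) Not entailed — Ravi drained the briefcase, not the twig; the twig belongs to the photographing event.
(b) Entailed — dropping 'during the break', 'loudly' leaves a sub-description the original still satisfies.
(c) Entailed — under negation, adding a further restriction is entailed: if no such photographing event occurred, none occurred behind the house either.
(d) Not entailed — Ravi drained the briefcase, not the twig; the twig belongs to the photographing event.
(e) Entailed — the narrative places the loading before the draining.
(f) Not entailed — the narrative places the loading before the draining, not after.

(b), (c), (e)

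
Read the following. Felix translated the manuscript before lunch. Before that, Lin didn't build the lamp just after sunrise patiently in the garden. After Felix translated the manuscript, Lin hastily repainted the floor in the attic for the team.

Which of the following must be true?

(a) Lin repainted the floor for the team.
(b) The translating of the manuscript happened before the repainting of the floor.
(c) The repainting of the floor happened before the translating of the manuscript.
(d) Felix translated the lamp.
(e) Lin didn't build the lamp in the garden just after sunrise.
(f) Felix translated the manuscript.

(a) Entailed — dropping 'in the attic', 'hastily' leaves a sub-description the original still satisfies.
(b) Entailed — the narrative places the translating before the repainting.
(c) Not entailed — the narrative places the translating before the repainting, not after.
(d) Not entailed — Felix translated the manuscript, not the lamp; the lamp belongs to the building event.
(e) Not entailed — dropping 'patiently' under negation is not valid — the original leaves open that Lin built the lamp some other way.
(f) Entailed — dropping 'before lunch' leaves a sub-description the original still satisfies.

(a), (b), (f)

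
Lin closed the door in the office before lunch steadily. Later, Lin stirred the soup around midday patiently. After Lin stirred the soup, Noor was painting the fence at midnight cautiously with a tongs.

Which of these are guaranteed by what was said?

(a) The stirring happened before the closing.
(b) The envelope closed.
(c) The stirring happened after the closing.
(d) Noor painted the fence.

(a) Not entailed — the narrative places the closing before the stirring, not after.
(b) Not entailed — the door is what closed, not the envelope.
(c) Entailed — the narrative places the closing before the stirring.
(d) Not entailed — 'was painting' is progressive on an accomplishment; it does not entail the completed 'painted'.

(c)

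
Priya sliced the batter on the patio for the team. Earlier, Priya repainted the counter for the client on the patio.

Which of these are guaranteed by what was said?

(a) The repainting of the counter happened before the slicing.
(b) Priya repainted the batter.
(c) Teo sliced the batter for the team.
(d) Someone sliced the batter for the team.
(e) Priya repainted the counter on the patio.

(a) Entailed — the narrative places the repainting before the slicing.
(b) Not entailed — Priya repainted the counter, not the batter; the batter belongs to the slicing event.
(c) Not entailed — the passage has Priya slicing the batter, not Teo.
(d) Entailed — this follows by dropping conjuncts from the slicing event's description.
(e) Entailed — this follows by dropping conjuncts from the repainting event's description.

(a), (d), (e)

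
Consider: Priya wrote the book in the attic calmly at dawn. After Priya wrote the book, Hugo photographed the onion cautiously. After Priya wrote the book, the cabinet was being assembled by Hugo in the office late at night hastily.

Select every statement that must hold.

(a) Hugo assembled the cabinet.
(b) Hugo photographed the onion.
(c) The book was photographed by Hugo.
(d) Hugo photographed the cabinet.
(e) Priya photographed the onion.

(a) Not entailed — 'was assembling' is progressive on an accomplishment; it does not entail the completed 'assembled'.
(b) Entailed — the original entails any weakening of itself; this just drops 'cautiously'.
(c) Not entailed — Hugo photographed the onion, not the book; the book belongs to the writing event.
(d) Not entailed — Hugo photographed the onion, not the cabinet; the cabinet belongs to the assembling event.
(e) Not entailed — the passage has Hugo photographing the onion, not Priya.

(b)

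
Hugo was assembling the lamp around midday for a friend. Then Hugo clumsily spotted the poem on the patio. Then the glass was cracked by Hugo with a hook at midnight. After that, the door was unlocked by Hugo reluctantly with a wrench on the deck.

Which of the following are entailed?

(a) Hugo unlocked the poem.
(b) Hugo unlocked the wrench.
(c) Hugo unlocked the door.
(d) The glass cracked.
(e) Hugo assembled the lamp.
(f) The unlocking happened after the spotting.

(a) Not entailed — Hugo unlocked the door, not the poem; the poem belongs to the spotting event.
(b) Not entailed — the wrench is the instrument, not what was unlocked.
(c) Entailed — this follows by dropping conjuncts from the unlocking event's description.
(d) Entailed — 'Hugo cracked the glass' is causative; it entails the inchoative 'the glass cracked'.
(e) Not entailed — 'was assembling' is progressive on an accomplishment; it does not entail the completed 'assembled'.
(f) Entailed — the narrative places the spotting before the unlocking.

(c), (d), (f)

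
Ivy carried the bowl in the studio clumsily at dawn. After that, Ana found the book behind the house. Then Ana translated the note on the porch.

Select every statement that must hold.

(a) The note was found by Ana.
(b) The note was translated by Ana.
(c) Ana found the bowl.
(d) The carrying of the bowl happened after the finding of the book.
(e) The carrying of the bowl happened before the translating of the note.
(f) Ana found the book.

(b), (e), (f)

(a) Not entailed — Ana found the book, not the note; the note belongs to the translating event.
(b) Entailed — the original entails any weakening of itself; this just drops 'on the porch'.
(c) Not entailed — Ana found the book, not the bowl; the bowl belongs to the carrying event.
(d) Not entailed — the narrative places the carrying before the finding, not after.
(e) Entailed — the narrative places the carrying before the translating.
(f) Entailed — this follows by dropping conjuncts from the finding event's description.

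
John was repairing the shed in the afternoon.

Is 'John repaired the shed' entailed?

no

'was repairing' is progressive; for an accomplishment like 'repair the shed', it doesn't entail completion.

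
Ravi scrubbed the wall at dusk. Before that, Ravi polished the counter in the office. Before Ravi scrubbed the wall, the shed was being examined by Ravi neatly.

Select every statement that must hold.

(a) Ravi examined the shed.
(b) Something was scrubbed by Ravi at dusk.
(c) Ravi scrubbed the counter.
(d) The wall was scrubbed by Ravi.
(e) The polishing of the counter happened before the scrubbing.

(a), (b), (d), (e)

(a) Entailed — 'examine' is an activity; 'was examining' entails that some examining happened, so 'examined' holds.
(b) Entailed — every conjunct here is already in the original scrubbing event.
(c) Not entailed — Ravi scrubbed the wall, not the counter; the counter belongs to the polishing event.
(d) Entailed — this follows by dropping conjuncts from the scrubbing event's description.
(e) Entailed — the narrative places the polishing before the scrubbing.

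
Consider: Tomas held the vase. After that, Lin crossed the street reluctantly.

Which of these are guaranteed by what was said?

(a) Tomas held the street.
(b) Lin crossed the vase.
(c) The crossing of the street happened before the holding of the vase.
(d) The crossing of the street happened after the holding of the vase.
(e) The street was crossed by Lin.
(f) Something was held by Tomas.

(d), (e), (f)

(a) Not entailed — Tomas held the vase, not the street; the street belongs to the crossing event.
(b) Not entailed — Lin crossed the street, not the vase; the vase belongs to the holding event.
(c) Not entailed — the narrative places the holding before the crossing, not after.
(d) Entailed — the narrative places the holding before the crossing.
(e) Entailed — every conjunct here is already in the original crossing event.
(f) Entailed — the original entails any weakening of itself; this just generalizes the patient.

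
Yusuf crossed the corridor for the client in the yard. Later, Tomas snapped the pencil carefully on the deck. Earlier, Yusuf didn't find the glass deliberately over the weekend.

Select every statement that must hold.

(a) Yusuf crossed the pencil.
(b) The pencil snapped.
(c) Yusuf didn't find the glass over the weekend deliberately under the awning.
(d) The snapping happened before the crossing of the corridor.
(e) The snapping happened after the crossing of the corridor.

(b), (c), (e)

(a) Not entailed — Yusuf crossed the corridor, not the pencil; the pencil belongs to the snapping event.
(b) Entailed — 'Tomas snapped the pencil' is causative; it entails the inchoative 'the pencil snapped'.
(c) Entailed — under negation, adding a further restriction is entailed: if no such finding event occurred, none occurred under the awning either.
(d) Not entailed — the narrative places the crossing before the snapping, not after.
(e) Entailed — the narrative places the crossing before the snapping.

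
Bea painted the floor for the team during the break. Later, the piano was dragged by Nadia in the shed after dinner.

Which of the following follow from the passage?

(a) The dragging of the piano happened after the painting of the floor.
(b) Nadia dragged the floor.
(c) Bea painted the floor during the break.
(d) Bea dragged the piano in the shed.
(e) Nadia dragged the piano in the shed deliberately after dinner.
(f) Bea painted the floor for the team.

(a) Entailed — the narrative places the painting before the dragging.
(b) Not entailed — Nadia dragged the piano, not the floor; the floor belongs to the painting event.
(c) Entailed — this follows by dropping conjuncts from the painting event's description.
(d) Not entailed — the passage has Nadia dragging the piano, not Bea.
(e) Not entailed — 'deliberately' adds information not in the original event.
(f) Entailed — dropping 'during the break' leaves a sub-description the original still satisfies.

(a), (c), (f)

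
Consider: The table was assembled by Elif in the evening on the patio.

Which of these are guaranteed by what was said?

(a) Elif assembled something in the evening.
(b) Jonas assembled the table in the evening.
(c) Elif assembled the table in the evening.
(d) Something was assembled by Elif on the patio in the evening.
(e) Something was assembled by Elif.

(a) Entailed — dropping 'on the patio' and generalizing the patient leaves a sub-description the original still satisfies.
(b) Not entailed — the passage has Elif assembling the table, not Jonas.
(c) Entailed — every conjunct here is already in the original assembling event.
(d) Entailed — every conjunct here is already in the original assembling event.
(e) Entailed — dropping 'on the patio', 'in the evening' and generalizing the patient leaves a sub-description the original still satisfies.

(a), (c), (d), (e)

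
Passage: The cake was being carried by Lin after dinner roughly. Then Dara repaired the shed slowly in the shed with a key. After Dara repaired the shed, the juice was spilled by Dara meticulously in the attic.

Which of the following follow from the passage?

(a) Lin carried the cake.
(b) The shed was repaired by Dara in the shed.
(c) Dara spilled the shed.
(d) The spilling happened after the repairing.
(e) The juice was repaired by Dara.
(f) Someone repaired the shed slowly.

(a), (b), (d), (f)

(a) Entailed — 'carry' is an activity; 'was carrying' entails that some carrying happened, so 'carried' holds.
(b) Entailed — the original entails any weakening of itself; this just drops 'slowly', 'with a key'.
(c) Not entailed — Dara spilled the juice, not the shed; the shed belongs to the repairing event.
(d) Entailed — the narrative places the repairing before the spilling.
(e) Not entailed — Dara repaired the shed, not the juice; the juice belongs to the spilling event.
(f) Entailed — every conjunct here is already in the original repairing event.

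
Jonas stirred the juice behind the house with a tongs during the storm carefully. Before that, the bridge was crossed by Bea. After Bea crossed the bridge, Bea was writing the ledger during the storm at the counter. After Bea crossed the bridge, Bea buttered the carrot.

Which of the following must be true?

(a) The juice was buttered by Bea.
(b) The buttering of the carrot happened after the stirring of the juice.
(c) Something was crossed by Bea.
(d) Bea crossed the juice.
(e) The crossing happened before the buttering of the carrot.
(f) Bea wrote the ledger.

(a) Not entailed — Bea buttered the carrot, not the juice; the juice belongs to the stirring event.
(b) Not entailed — the narrative doesn't order the stirring relative to the buttering.
(c) Entailed — the original entails any weakening of itself; this just generalizes the patient.
(d) Not entailed — Bea crossed the bridge, not the juice; the juice belongs to the stirring event.
(e) Entailed — the narrative places the crossing before the buttering.
(f) Not entailed — 'was writing' is progressive on an accomplishment; it does not entail the completed 'wrote'.

(c), (e)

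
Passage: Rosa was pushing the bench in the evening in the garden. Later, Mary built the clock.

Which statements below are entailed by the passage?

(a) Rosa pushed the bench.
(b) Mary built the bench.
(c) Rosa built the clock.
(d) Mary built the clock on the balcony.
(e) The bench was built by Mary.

(a) Entailed — 'push' is an activity; 'was pushing' entails that some pushing happened, so 'pushed' holds.
(b) Not entailed — Mary built the clock, not the bench; the bench belongs to the pushing event.
(c) Not entailed — the passage has Mary building the clock, not Rosa.
(d) Not entailed — 'on the balcony' adds information not in the original event.
(e) Not entailed — Mary built the clock, not the bench; the bench belongs to the pushing event.

(a)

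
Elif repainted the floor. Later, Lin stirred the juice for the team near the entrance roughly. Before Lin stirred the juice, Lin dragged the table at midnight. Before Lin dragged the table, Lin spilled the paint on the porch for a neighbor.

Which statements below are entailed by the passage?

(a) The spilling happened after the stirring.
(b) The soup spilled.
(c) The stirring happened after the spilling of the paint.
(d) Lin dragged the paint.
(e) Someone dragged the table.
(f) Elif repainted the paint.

(a) Not entailed — the narrative places the spilling before the stirring, not after.
(b) Not entailed — the paint is what spilled, not the soup.
(c) Entailed — the narrative places the spilling before the stirring.
(d) Not entailed — Lin dragged the table, not the paint; the paint belongs to the spilling event.
(e) Entailed — the original entails any weakening of itself; this just drops 'at midnight' and generalizes the agent.
(f) Not entailed — Elif repainted the floor, not the paint; the paint belongs to the spilling event.

(c), (e)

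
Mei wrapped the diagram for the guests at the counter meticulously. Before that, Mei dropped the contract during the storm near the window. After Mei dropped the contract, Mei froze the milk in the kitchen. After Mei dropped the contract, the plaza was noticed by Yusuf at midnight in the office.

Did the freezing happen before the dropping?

no

The narrative orders the dropping before the freezing.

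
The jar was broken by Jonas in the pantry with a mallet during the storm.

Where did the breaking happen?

in the pantry

'in the pantry' marks the location of the breaking event.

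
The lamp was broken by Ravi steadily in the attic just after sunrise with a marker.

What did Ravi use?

a marker

'with a marker' marks the instrument of the breaking event.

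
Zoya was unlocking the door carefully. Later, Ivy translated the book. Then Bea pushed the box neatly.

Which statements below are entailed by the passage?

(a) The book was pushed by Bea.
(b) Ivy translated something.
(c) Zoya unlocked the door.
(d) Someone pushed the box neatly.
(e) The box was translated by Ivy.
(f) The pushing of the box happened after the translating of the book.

(b), (d), (f)

(a) Not entailed — Bea pushed the box, not the book; the book belongs to the translating event.
(b) Entailed — the original entails any weakening of itself; this just generalizes the patient.
(c) Not entailed — 'was unlocking' is progressive on an accomplishment; it does not entail the completed 'unlocked'.
(d) Entailed — the original entails any weakening of itself; this just generalizes the agent.
(e) Not entailed — Ivy translated the book, not the box; the box belongs to the pushing event.
(f) Entailed — the narrative places the translating before the pushing.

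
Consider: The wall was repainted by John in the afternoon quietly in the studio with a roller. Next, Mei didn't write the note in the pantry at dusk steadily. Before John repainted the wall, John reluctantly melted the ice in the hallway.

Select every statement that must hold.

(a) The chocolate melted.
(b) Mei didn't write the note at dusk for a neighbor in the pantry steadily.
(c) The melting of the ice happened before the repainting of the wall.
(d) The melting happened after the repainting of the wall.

(b), (c)

(a) Not entailed — the ice is what melted, not the chocolate.
(b) Entailed — under negation, adding a further restriction is entailed: if no such writing event occurred, none occurred for a neighbor either.
(c) Entailed — the narrative places the melting before the repainting.
(d) Not entailed — the narrative places the melting before the repainting, not after.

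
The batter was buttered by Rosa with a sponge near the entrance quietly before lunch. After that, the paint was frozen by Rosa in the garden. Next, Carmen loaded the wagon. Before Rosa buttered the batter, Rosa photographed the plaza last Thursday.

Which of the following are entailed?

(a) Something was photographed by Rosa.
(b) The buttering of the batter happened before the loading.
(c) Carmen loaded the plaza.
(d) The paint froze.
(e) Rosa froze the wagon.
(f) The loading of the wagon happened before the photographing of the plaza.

(a) Entailed — the original entails any weakening of itself; this just drops 'last Thursday' and generalizes the patient.
(b) Entailed — the narrative places the buttering before the loading.
(c) Not entailed — Carmen loaded the wagon, not the plaza; the plaza belongs to the photographing event.
(d) Entailed — 'Rosa froze the paint' is causative; it entails the inchoative 'the paint froze'.
(e) Not entailed — Rosa froze the paint, not the wagon; the wagon belongs to the loading event.
(f) Not entailed — the narrative places the photographing before the loading, not after.

(a), (b), (d)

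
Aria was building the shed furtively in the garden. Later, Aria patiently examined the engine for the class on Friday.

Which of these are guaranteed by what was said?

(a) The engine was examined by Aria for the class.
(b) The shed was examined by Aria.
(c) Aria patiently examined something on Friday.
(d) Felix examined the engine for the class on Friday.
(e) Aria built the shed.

(a), (c)

(a) Entailed — this follows by dropping conjuncts from the examining event's description.
(b) Not entailed — Aria examined the engine, not the shed; the shed belongs to the building event.
(c) Entailed — the original entails any weakening of itself; this just drops 'for the class' and generalizes the patient.
(d) Not entailed — the passage has Aria examining the engine, not Felix.
(e) Not entailed — 'was building' is progressive on an accomplishment; it does not entail the completed 'built'.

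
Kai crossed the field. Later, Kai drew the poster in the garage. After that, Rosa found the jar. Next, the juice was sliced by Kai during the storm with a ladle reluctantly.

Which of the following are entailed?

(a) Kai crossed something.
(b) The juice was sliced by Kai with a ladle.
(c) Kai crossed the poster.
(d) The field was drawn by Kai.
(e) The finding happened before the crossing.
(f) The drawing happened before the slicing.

(a) Entailed — the original entails any weakening of itself; this just generalizes the patient.
(b) Entailed — dropping 'reluctantly', 'during the storm' leaves a sub-description the original still satisfies.
(c) Not entailed — Kai crossed the field, not the poster; the poster belongs to the drawing event.
(d) Not entailed — Kai drew the poster, not the field; the field belongs to the crossing event.
(e) Not entailed — the narrative places the crossing before the finding, not after.
(f) Entailed — the narrative places the drawing before the slicing.

(a), (b), (f)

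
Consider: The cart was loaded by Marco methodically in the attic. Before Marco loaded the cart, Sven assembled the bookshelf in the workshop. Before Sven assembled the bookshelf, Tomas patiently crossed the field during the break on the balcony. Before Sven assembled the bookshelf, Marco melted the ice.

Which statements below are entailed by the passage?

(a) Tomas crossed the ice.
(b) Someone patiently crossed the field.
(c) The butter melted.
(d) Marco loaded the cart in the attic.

(b), (d)

(a) Not entailed — Tomas crossed the field, not the ice; the ice belongs to the melting event.
(b) Entailed — every conjunct here is already in the original crossing event.
(c) Not entailed — the ice is what melted, not the butter.
(d) Entailed — the original entails any weakening of itself; this just drops 'methodically'.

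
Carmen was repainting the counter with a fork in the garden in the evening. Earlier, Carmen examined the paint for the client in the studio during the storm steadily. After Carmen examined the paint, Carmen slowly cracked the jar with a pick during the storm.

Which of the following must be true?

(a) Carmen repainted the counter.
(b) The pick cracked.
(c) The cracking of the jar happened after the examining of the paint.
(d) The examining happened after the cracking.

(c)

(a) Not entailed — 'was repainting' is progressive on an accomplishment; it does not entail the completed 'repainted'.
(b) Not entailed — the jar is what cracked, not the pick.
(c) Entailed — the narrative places the examining before the cracking.
(d) Not entailed — the narrative places the examining before the cracking, not after.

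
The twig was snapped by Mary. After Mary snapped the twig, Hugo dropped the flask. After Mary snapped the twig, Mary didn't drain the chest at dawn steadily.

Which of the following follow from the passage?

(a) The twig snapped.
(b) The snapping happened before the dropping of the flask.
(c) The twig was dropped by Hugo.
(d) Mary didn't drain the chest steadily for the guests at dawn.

(a), (b), (d)

(a) Entailed — 'Mary snapped the twig' is causative; it entails the inchoative 'the twig snapped'.
(b) Entailed — the narrative places the snapping before the dropping.
(c) Not entailed — Hugo dropped the flask, not the twig; the twig belongs to the snapping event.
(d) Entailed — under negation, adding a further restriction is entailed: if no such draining event occurred, none occurred for the guests either.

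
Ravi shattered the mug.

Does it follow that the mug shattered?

yes

'Ravi shattered the mug' is the causative; it entails the inchoative 'the mug shattered'.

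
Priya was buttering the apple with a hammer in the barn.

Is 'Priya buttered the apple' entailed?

'was buttering' is progressive; for an accomplishment like 'butter the apple', it doesn't entail completion.

no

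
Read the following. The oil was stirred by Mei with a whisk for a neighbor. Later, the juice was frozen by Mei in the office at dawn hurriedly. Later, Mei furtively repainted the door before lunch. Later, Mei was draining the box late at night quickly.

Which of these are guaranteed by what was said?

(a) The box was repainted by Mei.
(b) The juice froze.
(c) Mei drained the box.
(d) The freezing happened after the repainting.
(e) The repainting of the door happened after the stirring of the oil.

(a) Not entailed — Mei repainted the door, not the box; the box belongs to the draining event.
(b) Entailed — 'Mei froze the juice' is causative; it entails the inchoative 'the juice froze'.
(c) Not entailed — 'was draining' is progressive on an accomplishment; it does not entail the completed 'drained'.
(d) Not entailed — the narrative places the freezing before the repainting, not after.
(e) Entailed — the narrative places the stirring before the repainting.

(b), (e)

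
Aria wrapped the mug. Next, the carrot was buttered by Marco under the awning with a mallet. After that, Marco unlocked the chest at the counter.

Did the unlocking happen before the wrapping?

no

The narrative orders the wrapping before the unlocking.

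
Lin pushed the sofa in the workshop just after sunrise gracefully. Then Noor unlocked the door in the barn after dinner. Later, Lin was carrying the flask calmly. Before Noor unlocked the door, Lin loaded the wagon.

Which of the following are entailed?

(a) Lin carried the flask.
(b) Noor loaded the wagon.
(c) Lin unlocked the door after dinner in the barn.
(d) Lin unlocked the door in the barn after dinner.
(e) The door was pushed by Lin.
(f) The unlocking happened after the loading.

(a) Entailed — 'carry' is an activity; 'was carrying' entails that some carrying happened, so 'carried' holds.
(b) Not entailed — the passage has Lin loading the wagon, not Noor.
(c) Not entailed — the passage has Noor unlocking the door, not Lin.
(d) Not entailed — the passage has Noor unlocking the door, not Lin.
(e) Not entailed — Lin pushed the sofa, not the door; the door belongs to the unlocking event.
(f) Entailed — the narrative places the loading before the unlocking.

(a), (f)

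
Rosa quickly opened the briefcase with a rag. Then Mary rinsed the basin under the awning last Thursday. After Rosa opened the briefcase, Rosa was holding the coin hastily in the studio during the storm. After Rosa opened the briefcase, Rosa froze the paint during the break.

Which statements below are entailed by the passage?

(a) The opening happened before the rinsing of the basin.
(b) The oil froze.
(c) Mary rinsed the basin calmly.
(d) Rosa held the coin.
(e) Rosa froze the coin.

(a) Entailed — the narrative places the opening before the rinsing.
(b) Not entailed — the paint is what froze, not the oil.
(c) Not entailed — 'calmly' adds information not in the original event.
(d) Entailed — 'hold' is an activity; 'was holding' entails that some holding happened, so 'held' holds.
(e) Not entailed — Rosa froze the paint, not the coin; the coin belongs to the holding event.

(a), (d)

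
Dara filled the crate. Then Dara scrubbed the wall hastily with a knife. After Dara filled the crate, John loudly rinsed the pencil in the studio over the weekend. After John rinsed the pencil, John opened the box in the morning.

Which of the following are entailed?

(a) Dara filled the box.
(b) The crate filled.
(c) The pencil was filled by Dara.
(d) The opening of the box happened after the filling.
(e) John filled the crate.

(b), (d)

(a) Not entailed — Dara filled the crate, not the box; the box belongs to the opening event.
(b) Entailed — 'Dara filled the crate' is causative; it entails the inchoative 'the crate filled'.
(c) Not entailed — Dara filled the crate, not the pencil; the pencil belongs to the rinsing event.
(d) Entailed — the narrative places the filling before the opening.
(e) Not entailed — the passage has Dara filling the crate, not John.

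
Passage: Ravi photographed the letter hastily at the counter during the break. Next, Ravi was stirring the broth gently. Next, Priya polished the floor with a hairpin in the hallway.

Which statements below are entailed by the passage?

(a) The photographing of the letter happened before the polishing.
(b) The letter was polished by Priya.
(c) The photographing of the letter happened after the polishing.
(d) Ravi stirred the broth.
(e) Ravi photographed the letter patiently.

(a) Entailed — the narrative places the photographing before the polishing.
(b) Not entailed — Priya polished the floor, not the letter; the letter belongs to the photographing event.
(c) Not entailed — the narrative places the photographing before the polishing, not after.
(d) Entailed — 'stir' is an activity; 'was stirring' entails that some stirring happened, so 'stirred' holds.
(e) Not entailed — 'patiently' adds a manner not in (and inconsistent with) the original.

(a), (d)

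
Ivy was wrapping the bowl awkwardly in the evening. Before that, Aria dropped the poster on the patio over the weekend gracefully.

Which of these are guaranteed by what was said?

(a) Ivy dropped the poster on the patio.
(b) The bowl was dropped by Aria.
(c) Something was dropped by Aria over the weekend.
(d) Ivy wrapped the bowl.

(a) Not entailed — the passage has Aria dropping the poster, not Ivy.
(b) Not entailed — Aria dropped the poster, not the bowl; the bowl belongs to the wrapping event.
(c) Entailed — every conjunct here is already in the original dropping event.
(d) Not entailed — 'was wrapping' is progressive on an accomplishment; it does not entail the completed 'wrapped'.

(c)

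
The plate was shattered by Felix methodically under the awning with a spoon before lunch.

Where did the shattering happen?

'under the awning' marks the location of the shattering event.

under the awning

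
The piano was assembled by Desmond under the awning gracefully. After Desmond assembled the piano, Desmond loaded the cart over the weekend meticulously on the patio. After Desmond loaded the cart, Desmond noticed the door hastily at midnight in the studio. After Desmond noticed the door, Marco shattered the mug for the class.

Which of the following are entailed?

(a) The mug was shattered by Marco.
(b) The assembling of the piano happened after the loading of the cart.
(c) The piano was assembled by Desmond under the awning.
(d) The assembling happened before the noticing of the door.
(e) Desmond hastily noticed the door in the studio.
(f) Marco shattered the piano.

(a), (c), (d), (e)

(a) Entailed — every conjunct here is already in the original shattering event.
(b) Not entailed — the narrative places the assembling before the loading, not after.
(c) Entailed — this follows by dropping conjuncts from the assembling event's description.
(d) Entailed — the narrative places the assembling before the noticing.
(e) Entailed — dropping 'at midnight' leaves a sub-description the original still satisfies.
(f) Not entailed — Marco shattered the mug, not the piano; the piano belongs to the assembling event.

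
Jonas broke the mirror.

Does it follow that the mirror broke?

'Jonas broke the mirror' is the causative; it entails the inchoative 'the mirror broke'.

yes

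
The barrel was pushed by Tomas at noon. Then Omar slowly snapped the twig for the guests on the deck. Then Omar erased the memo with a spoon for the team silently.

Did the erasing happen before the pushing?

no

The narrative orders the pushing before the erasing.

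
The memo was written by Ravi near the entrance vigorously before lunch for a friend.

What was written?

'the memo' marks the patient of the writing event.

the memo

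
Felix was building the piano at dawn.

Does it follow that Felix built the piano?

'was building' is progressive; for an accomplishment like 'build the piano', it doesn't entail completion.

no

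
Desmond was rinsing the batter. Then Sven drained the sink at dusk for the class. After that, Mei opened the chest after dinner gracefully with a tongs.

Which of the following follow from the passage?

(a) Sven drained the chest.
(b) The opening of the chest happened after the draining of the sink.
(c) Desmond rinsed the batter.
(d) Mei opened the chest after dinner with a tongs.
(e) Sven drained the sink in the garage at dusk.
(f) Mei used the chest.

(a) Not entailed — Sven drained the sink, not the chest; the chest belongs to the opening event.
(b) Entailed — the narrative places the draining before the opening.
(c) Entailed — 'rinse' is an activity; 'was rinsing' entails that some rinsing happened, so 'rinsed' holds.
(d) Entailed — dropping 'gracefully' leaves a sub-description the original still satisfies.
(e) Not entailed — 'in the garage' adds information not in the original event.
(f) Not entailed — the chest is the patient, not an instrument — Mei used a tongs.

(b), (c), (d)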